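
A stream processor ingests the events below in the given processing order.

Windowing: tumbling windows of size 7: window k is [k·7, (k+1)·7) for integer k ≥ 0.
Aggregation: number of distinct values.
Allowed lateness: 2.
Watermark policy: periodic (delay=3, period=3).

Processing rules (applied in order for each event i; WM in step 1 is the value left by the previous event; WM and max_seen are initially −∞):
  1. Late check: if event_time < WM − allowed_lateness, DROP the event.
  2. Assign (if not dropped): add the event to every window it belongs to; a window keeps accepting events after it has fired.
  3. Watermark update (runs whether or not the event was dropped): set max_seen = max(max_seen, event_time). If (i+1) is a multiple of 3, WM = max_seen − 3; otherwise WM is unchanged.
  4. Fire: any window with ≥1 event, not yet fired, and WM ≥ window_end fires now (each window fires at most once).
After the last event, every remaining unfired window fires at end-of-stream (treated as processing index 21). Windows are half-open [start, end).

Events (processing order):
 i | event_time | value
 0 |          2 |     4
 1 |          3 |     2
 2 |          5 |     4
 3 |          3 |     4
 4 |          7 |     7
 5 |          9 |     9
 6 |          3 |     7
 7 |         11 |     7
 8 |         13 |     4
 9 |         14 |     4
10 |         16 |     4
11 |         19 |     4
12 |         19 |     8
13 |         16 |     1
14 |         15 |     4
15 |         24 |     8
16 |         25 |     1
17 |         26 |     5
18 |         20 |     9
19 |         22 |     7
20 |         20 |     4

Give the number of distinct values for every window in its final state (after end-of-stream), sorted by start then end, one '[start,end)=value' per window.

[0,7)=2 [7,14)=3 [14,21)=3 [21,28)=4

i=0 t=2 v=4: → [0,7); WM=−∞
i=1 t=3 v=2: → [0,7); WM=−∞
i=2 t=5 v=4: → [0,7); WM=2
i=3 t=3 v=4: → [0,7); WM=2
i=4 t=7 v=7: → [7,14); WM=2
i=5 t=9 v=9: → [7,14); WM=6
i=6 t=3 v=7: DROP (t<6-2); WM=6
i=7 t=11 v=7: → [7,14); WM=6
i=8 t=13 v=4: → [7,14); WM=10; [0,7) fires=2
i=9 t=14 v=4: → [14,21); WM=10
i=10 t=16 v=4: → [14,21); WM=10
i=11 t=19 v=4: → [14,21); WM=16; [7,14) fires=3
i=12 t=19 v=8: → [14,21); WM=16
i=13 t=16 v=1: → [14,21); WM=16
i=14 t=15 v=4: → [14,21); WM=16
i=15 t=24 v=8: → [21,28); WM=16
i=16 t=25 v=1: → [21,28); WM=16
i=17 t=26 v=5: → [21,28); WM=23; [14,21) fires=3
i=18 t=20 v=9: DROP (t<23-2); WM=23
i=19 t=22 v=7: → [21,28); WM=23
i=20 t=20 v=4: DROP (t<23-2); WM=23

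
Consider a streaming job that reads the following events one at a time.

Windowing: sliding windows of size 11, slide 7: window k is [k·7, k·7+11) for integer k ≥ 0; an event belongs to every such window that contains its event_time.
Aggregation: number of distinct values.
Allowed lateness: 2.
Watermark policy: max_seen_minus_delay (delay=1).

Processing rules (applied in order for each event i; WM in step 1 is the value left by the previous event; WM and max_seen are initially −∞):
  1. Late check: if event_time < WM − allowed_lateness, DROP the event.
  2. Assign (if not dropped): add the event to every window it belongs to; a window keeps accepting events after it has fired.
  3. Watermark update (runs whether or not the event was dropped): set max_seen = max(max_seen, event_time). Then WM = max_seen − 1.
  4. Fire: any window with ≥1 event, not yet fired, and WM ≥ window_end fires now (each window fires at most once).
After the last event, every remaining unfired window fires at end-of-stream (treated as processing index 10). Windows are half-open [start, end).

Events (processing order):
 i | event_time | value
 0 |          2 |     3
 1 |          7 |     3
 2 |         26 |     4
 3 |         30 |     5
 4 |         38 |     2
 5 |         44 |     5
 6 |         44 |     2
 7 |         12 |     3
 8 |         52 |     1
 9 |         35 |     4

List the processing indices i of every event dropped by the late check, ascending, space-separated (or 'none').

i=0 t=2 v=3: → [0,11); WM=1
i=1 t=7 v=3: → [7,18),[0,11); WM=6
i=2 t=26 v=4: → [21,32); WM=25; [0,11) fires=1 [7,18) fires=1
i=3 t=30 v=5: → [28,39),[21,32); WM=29
i=4 t=38 v=2: → [35,46),[28,39); WM=37; [21,32) fires=2
i=5 t=44 v=5: → [42,53),[35,46); WM=43; [28,39) fires=2
i=6 t=44 v=2: → [42,53),[35,46); WM=43
i=7 t=12 v=3: DROP (t<43-2); WM=43
i=8 t=52 v=1: → [49,60),[42,53); WM=51; [35,46) fires=2
i=9 t=35 v=4: DROP (t<51-2); WM=51

7 9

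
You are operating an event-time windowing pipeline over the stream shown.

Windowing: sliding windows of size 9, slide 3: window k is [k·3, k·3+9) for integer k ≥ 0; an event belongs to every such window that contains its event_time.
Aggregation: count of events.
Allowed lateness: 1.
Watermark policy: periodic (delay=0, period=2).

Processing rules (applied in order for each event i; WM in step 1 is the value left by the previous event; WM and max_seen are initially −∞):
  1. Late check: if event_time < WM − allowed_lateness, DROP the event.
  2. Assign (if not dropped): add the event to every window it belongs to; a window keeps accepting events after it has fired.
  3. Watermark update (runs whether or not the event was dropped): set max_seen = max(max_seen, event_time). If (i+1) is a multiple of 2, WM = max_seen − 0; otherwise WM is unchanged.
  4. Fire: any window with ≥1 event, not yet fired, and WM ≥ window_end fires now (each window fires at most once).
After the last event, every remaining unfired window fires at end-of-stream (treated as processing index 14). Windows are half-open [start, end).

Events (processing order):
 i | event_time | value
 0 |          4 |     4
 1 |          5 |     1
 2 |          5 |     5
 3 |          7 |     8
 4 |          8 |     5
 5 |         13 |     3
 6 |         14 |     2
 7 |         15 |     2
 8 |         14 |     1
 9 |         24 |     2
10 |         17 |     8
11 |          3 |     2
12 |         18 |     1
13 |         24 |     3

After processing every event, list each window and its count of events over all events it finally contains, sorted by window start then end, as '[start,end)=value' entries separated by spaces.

i=0 t=4 v=4: → [3,12),[0,9); WM=−∞
i=1 t=5 v=1: → [3,12),[0,9); WM=5
i=2 t=5 v=5: → [3,12),[0,9); WM=5
i=3 t=7 v=8: → [6,15),[3,12),[0,9); WM=7
i=4 t=8 v=5: → [6,15),[3,12),[0,9); WM=7
i=5 t=13 v=3: → [12,21),[9,18),[6,15); WM=13; [0,9) fires=5 [3,12) fires=5
i=6 t=14 v=2: → [12,21),[9,18),[6,15); WM=13
i=7 t=15 v=2: → [15,24),[12,21),[9,18); WM=15; [6,15) fires=4
i=8 t=14 v=1: → [12,21),[9,18),[6,15); WM=15
i=9 t=24 v=2: → [24,33),[21,30),[18,27); WM=24; [9,18) fires=4 [12,21) fires=4 [15,24) fires=1
i=10 t=17 v=8: DROP (t<24-1); WM=24
i=11 t=3 v=2: DROP (t<24-1); WM=24
i=12 t=18 v=1: DROP (t<24-1); WM=24
i=13 t=24 v=3: → [24,33),[21,30),[18,27); WM=24

[0,9)=5 [3,12)=5 [6,15)=5 [9,18)=4 [12,21)=4 [15,24)=1 [18,27)=2 [21,30)=2 [24,33)=2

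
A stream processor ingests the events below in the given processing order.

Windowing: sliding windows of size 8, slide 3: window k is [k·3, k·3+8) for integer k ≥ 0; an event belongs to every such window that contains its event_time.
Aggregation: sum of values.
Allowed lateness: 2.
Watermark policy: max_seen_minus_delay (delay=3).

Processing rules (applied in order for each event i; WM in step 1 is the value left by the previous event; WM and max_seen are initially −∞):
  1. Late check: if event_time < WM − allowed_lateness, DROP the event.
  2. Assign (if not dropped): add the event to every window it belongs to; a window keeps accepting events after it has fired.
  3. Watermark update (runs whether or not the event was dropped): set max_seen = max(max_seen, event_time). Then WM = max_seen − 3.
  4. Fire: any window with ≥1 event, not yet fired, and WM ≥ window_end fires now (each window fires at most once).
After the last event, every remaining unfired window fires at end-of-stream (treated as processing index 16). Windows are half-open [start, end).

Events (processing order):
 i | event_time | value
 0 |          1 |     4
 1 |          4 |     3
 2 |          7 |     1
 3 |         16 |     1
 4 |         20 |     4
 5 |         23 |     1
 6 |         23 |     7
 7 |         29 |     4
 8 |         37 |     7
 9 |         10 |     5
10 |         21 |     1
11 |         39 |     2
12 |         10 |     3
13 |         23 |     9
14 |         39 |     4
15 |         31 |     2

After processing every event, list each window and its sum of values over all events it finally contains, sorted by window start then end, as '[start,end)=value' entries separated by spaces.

[0,8)=8 [3,11)=4 [6,14)=1 [9,17)=1 [12,20)=1 [15,23)=5 [18,26)=12 [21,29)=8 [24,32)=4 [27,35)=4 [30,38)=7 [33,41)=13 [36,44)=13 [39,47)=6

i=0 t=1 v=4: → [0,8); WM=-2
i=1 t=4 v=3: → [3,11),[0,8); WM=1
i=2 t=7 v=1: → [6,14),[3,11),[0,8); WM=4
i=3 t=16 v=1: → [15,23),[12,20),[9,17); WM=13; [0,8) fires=8 [3,11) fires=4
i=4 t=20 v=4: → [18,26),[15,23); WM=17; [6,14) fires=1 [9,17) fires=1
i=5 t=23 v=1: → [21,29),[18,26); WM=20; [12,20) fires=1
i=6 t=23 v=7: → [21,29),[18,26); WM=20
i=7 t=29 v=4: → [27,35),[24,32); WM=26; [15,23) fires=5 [18,26) fires=12
i=8 t=37 v=7: → [36,44),[33,41),[30,38); WM=34; [21,29) fires=8 [24,32) fires=4
i=9 t=10 v=5: DROP (t<34-2); WM=34
i=10 t=21 v=1: DROP (t<34-2); WM=34
i=11 t=39 v=2: → [39,47),[36,44),[33,41); WM=36; [27,35) fires=4
i=12 t=10 v=3: DROP (t<36-2); WM=36
i=13 t=23 v=9: DROP (t<36-2); WM=36
i=14 t=39 v=4: → [39,47),[36,44),[33,41); WM=36
i=15 t=31 v=2: DROP (t<36-2); WM=36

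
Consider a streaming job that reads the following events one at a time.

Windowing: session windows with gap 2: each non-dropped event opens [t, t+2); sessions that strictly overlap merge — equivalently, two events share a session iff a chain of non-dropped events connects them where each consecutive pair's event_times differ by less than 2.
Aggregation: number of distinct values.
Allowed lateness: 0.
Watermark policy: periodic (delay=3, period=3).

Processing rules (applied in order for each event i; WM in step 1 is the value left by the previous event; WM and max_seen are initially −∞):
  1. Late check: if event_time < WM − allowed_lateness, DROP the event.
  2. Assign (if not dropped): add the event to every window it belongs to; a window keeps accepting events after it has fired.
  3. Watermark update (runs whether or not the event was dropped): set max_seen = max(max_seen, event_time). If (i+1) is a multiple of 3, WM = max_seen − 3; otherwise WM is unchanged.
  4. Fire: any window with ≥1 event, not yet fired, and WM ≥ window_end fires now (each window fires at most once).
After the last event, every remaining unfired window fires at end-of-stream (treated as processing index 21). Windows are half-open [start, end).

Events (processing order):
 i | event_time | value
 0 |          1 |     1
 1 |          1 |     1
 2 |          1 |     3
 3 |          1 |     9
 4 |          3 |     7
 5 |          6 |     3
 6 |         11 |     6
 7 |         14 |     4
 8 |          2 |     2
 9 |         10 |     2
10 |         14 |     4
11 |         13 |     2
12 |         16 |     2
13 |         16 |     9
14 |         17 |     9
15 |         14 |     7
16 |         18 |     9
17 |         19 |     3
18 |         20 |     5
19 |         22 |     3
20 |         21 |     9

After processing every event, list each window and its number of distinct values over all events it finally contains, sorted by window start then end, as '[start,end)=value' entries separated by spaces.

i=0 t=1 v=1: → [1,3); WM=−∞
i=1 t=1 v=1: → [1,3); WM=−∞
i=2 t=1 v=3: → [1,3); WM=-2
i=3 t=1 v=9: → [1,3); WM=-2
i=4 t=3 v=7: → [3,5); WM=-2
i=5 t=6 v=3: → [6,8); WM=3
i=6 t=11 v=6: → [11,13); WM=3
i=7 t=14 v=4: → [14,16); WM=3
i=8 t=2 v=2: DROP (t<3-0); WM=11
i=9 t=10 v=2: DROP (t<11-0); WM=11
i=10 t=14 v=4: → [14,16); WM=11
i=11 t=13 v=2: → [13,16); WM=11
i=12 t=16 v=2: → [16,18); WM=11
i=13 t=16 v=9: → [16,18); WM=11
i=14 t=17 v=9: → [16,19); WM=14
i=15 t=14 v=7: → [13,16); WM=14
i=16 t=18 v=9: → [16,20); WM=14
i=17 t=19 v=3: → [16,21); WM=16
i=18 t=20 v=5: → [16,22); WM=16
i=19 t=22 v=3: → [22,24); WM=16
i=20 t=21 v=9: → [16,24); WM=19

[1,3)=3 [3,5)=1 [6,8)=1 [11,13)=1 [13,16)=3 [16,24)=4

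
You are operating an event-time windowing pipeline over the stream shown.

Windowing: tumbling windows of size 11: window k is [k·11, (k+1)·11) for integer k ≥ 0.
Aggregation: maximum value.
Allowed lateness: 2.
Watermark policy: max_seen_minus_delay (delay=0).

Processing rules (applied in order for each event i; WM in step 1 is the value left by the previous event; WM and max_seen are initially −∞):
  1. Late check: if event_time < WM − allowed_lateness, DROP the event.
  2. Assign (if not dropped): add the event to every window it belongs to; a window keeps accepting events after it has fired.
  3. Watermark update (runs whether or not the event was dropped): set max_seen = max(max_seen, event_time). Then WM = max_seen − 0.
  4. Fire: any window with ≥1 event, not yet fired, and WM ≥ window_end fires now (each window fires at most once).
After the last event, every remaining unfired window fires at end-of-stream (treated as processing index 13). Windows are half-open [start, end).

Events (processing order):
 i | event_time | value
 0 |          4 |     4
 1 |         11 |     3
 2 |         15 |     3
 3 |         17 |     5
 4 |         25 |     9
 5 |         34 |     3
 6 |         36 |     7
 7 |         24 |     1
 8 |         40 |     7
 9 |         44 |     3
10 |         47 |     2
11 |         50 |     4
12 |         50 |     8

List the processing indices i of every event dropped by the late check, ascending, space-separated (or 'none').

i=0 t=4 v=4: → [0,11); WM=4
i=1 t=11 v=3: → [11,22); WM=11; [0,11) fires=4
i=2 t=15 v=3: → [11,22); WM=15
i=3 t=17 v=5: → [11,22); WM=17
i=4 t=25 v=9: → [22,33); WM=25; [11,22) fires=5
i=5 t=34 v=3: → [33,44); WM=34; [22,33) fires=9
i=6 t=36 v=7: → [33,44); WM=36
i=7 t=24 v=1: DROP (t<36-2); WM=36
i=8 t=40 v=7: → [33,44); WM=40
i=9 t=44 v=3: → [44,55); WM=44; [33,44) fires=7
i=10 t=47 v=2: → [44,55); WM=47
i=11 t=50 v=4: → [44,55); WM=50
i=12 t=50 v=8: → [44,55); WM=50

7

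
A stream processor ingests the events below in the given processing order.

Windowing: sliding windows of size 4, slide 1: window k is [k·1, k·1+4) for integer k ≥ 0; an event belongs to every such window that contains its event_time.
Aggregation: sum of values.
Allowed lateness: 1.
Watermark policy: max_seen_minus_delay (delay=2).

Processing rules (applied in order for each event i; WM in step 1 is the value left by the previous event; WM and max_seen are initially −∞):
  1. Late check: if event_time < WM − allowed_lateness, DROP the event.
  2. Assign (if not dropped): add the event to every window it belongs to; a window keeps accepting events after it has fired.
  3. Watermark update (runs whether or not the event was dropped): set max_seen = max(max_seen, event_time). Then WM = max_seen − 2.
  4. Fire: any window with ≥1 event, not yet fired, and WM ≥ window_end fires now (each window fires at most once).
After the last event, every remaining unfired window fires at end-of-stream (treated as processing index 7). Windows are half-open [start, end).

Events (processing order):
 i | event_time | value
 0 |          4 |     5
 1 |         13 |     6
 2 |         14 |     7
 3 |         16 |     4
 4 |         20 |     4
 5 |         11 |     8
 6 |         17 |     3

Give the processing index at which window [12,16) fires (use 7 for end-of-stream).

i=0 t=4 v=5: → [4,8),[3,7),[2,6),[1,5); WM=2
i=1 t=13 v=6: → [13,17),[12,16),[11,15),[10,14); WM=11; [1,5) fires=5 [2,6) fires=5 [3,7) fires=5 [4,8) fires=5
i=2 t=14 v=7: → [14,18),[13,17),[12,16),[11,15); WM=12
i=3 t=16 v=4: → [16,20),[15,19),[14,18),[13,17); WM=14; [10,14) fires=6
i=4 t=20 v=4: → [20,24),[19,23),[18,22),[17,21); WM=18; [11,15) fires=13 [12,16) fires=13 [13,17) fires=17 [14,18) fires=11
i=5 t=11 v=8: DROP (t<18-1); WM=18
i=6 t=17 v=3: → [17,21),[16,20),[15,19),[14,18); WM=18

4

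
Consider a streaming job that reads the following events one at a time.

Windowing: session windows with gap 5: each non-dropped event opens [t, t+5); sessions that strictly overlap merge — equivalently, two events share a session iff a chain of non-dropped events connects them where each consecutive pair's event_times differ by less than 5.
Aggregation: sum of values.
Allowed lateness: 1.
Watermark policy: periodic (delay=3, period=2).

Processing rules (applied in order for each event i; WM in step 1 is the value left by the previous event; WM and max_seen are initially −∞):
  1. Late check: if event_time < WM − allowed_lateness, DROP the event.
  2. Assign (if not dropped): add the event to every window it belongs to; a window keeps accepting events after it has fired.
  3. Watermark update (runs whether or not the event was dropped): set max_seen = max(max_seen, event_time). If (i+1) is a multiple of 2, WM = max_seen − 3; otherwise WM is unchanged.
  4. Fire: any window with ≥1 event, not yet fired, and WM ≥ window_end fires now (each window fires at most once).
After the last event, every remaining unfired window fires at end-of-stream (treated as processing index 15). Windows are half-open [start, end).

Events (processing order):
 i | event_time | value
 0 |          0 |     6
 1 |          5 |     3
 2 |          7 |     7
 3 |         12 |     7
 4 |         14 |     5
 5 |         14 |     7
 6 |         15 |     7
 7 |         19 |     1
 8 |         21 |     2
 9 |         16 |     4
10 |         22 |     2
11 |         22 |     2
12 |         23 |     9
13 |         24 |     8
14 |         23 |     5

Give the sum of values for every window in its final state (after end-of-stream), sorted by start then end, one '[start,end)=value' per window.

[0,5)=6 [5,12)=10 [12,29)=59

i=0 t=0 v=6: → [0,5); WM=−∞
i=1 t=5 v=3: → [5,10); WM=2
i=2 t=7 v=7: → [5,12); WM=2
i=3 t=12 v=7: → [12,17); WM=9
i=4 t=14 v=5: → [12,19); WM=9
i=5 t=14 v=7: → [12,19); WM=11
i=6 t=15 v=7: → [12,20); WM=11
i=7 t=19 v=1: → [12,24); WM=16
i=8 t=21 v=2: → [12,26); WM=16
i=9 t=16 v=4: → [12,26); WM=18
i=10 t=22 v=2: → [12,27); WM=18
i=11 t=22 v=2: → [12,27); WM=19
i=12 t=23 v=9: → [12,28); WM=19
i=13 t=24 v=8: → [12,29); WM=21
i=14 t=23 v=5: → [12,29); WM=21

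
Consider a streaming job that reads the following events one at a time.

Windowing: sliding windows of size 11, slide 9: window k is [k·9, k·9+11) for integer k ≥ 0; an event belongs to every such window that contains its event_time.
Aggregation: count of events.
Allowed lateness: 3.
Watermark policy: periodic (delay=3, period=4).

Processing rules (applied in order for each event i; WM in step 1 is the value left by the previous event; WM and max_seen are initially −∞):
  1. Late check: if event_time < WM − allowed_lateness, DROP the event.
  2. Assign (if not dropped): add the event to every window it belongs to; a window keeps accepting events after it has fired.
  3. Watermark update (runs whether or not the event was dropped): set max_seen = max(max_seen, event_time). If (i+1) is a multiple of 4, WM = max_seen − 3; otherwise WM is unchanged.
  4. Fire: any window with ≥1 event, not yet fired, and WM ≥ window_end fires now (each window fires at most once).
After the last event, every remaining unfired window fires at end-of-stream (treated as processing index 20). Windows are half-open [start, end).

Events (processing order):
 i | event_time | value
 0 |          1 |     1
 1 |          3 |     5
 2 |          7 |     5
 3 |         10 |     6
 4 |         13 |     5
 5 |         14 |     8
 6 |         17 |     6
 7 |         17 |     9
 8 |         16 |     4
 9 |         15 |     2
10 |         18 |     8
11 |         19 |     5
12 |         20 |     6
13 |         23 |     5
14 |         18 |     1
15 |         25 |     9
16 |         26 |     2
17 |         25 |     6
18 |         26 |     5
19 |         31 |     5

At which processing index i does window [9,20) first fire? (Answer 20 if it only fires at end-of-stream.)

15

i=0 t=1 v=1: → [0,11); WM=−∞
i=1 t=3 v=5: → [0,11); WM=−∞
i=2 t=7 v=5: → [0,11); WM=−∞
i=3 t=10 v=6: → [9,20),[0,11); WM=7
i=4 t=13 v=5: → [9,20); WM=7
i=5 t=14 v=8: → [9,20); WM=7
i=6 t=17 v=6: → [9,20); WM=7
i=7 t=17 v=9: → [9,20); WM=14; [0,11) fires=4
i=8 t=16 v=4: → [9,20); WM=14
i=9 t=15 v=2: → [9,20); WM=14
i=10 t=18 v=8: → [18,29),[9,20); WM=14
i=11 t=19 v=5: → [18,29),[9,20); WM=16
i=12 t=20 v=6: → [18,29); WM=16
i=13 t=23 v=5: → [18,29); WM=16
i=14 t=18 v=1: → [18,29),[9,20); WM=16
i=15 t=25 v=9: → [18,29); WM=22; [9,20) fires=10
i=16 t=26 v=2: → [18,29); WM=22
i=17 t=25 v=6: → [18,29); WM=22
i=18 t=26 v=5: → [18,29); WM=22
i=19 t=31 v=5: → [27,38); WM=28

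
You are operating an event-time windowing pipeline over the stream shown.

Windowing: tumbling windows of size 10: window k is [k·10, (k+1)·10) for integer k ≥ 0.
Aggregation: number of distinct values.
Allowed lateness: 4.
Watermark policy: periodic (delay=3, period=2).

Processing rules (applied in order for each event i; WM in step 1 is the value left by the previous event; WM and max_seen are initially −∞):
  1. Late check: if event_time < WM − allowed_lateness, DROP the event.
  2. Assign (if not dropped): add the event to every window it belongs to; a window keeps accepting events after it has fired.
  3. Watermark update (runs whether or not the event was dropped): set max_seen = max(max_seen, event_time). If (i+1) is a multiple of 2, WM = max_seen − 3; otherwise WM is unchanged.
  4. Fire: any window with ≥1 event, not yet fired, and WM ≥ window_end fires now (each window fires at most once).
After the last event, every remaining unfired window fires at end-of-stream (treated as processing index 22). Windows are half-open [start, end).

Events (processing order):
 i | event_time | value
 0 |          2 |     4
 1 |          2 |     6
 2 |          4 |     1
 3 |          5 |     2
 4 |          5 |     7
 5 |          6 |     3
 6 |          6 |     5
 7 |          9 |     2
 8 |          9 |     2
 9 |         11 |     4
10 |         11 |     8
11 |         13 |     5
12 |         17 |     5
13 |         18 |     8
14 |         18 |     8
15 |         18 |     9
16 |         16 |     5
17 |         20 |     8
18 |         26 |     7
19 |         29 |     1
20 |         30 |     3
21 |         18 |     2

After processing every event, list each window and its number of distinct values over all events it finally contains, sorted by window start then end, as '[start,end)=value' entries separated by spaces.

[0,10)=7 [10,20)=4 [20,30)=3 [30,40)=1

i=0 t=2 v=4: → [0,10); WM=−∞
i=1 t=2 v=6: → [0,10); WM=-1
i=2 t=4 v=1: → [0,10); WM=-1
i=3 t=5 v=2: → [0,10); WM=2
i=4 t=5 v=7: → [0,10); WM=2
i=5 t=6 v=3: → [0,10); WM=3
i=6 t=6 v=5: → [0,10); WM=3
i=7 t=9 v=2: → [0,10); WM=6
i=8 t=9 v=2: → [0,10); WM=6
i=9 t=11 v=4: → [10,20); WM=8
i=10 t=11 v=8: → [10,20); WM=8
i=11 t=13 v=5: → [10,20); WM=10; [0,10) fires=7
i=12 t=17 v=5: → [10,20); WM=10
i=13 t=18 v=8: → [10,20); WM=15
i=14 t=18 v=8: → [10,20); WM=15
i=15 t=18 v=9: → [10,20); WM=15
i=16 t=16 v=5: → [10,20); WM=15
i=17 t=20 v=8: → [20,30); WM=17
i=18 t=26 v=7: → [20,30); WM=17
i=19 t=29 v=1: → [20,30); WM=26; [10,20) fires=4
i=20 t=30 v=3: → [30,40); WM=26
i=21 t=18 v=2: DROP (t<26-4); WM=27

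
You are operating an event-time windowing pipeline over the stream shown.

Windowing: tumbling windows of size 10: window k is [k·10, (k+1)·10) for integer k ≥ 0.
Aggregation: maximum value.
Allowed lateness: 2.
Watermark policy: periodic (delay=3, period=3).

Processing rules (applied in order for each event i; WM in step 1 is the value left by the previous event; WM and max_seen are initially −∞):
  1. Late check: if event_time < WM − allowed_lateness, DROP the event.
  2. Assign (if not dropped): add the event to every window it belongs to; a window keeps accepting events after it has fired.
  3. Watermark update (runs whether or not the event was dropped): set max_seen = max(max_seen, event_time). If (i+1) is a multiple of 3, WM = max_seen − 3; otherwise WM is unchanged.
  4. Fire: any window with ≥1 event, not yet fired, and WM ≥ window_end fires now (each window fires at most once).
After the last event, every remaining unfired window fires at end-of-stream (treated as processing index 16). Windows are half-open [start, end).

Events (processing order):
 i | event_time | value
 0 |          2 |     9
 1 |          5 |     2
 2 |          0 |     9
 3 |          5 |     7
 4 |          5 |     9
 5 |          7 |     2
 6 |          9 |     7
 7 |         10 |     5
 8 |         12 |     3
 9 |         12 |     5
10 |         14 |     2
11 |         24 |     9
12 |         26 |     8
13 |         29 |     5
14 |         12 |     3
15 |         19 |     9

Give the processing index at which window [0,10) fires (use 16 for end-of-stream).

i=0 t=2 v=9: → [0,10); WM=−∞
i=1 t=5 v=2: → [0,10); WM=−∞
i=2 t=0 v=9: → [0,10); WM=2
i=3 t=5 v=7: → [0,10); WM=2
i=4 t=5 v=9: → [0,10); WM=2
i=5 t=7 v=2: → [0,10); WM=4
i=6 t=9 v=7: → [0,10); WM=4
i=7 t=10 v=5: → [10,20); WM=4
i=8 t=12 v=3: → [10,20); WM=9
i=9 t=12 v=5: → [10,20); WM=9
i=10 t=14 v=2: → [10,20); WM=9
i=11 t=24 v=9: → [20,30); WM=21; [0,10) fires=9 [10,20) fires=5
i=12 t=26 v=8: → [20,30); WM=21
i=13 t=29 v=5: → [20,30); WM=21
i=14 t=12 v=3: DROP (t<21-2); WM=26
i=15 t=19 v=9: DROP (t<26-2); WM=26

11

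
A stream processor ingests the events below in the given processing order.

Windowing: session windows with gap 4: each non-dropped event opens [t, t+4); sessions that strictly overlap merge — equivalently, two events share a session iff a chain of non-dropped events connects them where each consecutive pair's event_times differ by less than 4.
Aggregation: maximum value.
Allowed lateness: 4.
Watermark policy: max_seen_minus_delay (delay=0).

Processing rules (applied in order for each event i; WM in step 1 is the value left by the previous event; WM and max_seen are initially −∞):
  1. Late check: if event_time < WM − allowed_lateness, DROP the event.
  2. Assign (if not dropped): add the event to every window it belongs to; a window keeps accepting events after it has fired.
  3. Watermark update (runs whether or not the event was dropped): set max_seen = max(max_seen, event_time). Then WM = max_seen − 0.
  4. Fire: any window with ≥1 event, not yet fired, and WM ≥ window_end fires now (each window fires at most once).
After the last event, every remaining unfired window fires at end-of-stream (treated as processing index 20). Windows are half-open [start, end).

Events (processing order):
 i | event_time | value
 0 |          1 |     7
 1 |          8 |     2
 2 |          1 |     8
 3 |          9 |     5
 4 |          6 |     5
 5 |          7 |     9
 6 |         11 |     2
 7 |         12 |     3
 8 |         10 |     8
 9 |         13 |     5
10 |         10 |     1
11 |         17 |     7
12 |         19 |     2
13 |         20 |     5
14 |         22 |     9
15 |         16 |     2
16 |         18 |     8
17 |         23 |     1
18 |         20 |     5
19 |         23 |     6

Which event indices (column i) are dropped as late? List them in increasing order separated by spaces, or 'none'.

2 15

i=0 t=1 v=7: → [1,5); WM=1
i=1 t=8 v=2: → [8,12); WM=8
i=2 t=1 v=8: DROP (t<8-4); WM=8
i=3 t=9 v=5: → [8,13); WM=9
i=4 t=6 v=5: → [6,13); WM=9
i=5 t=7 v=9: → [6,13); WM=9
i=6 t=11 v=2: → [6,15); WM=11
i=7 t=12 v=3: → [6,16); WM=12
i=8 t=10 v=8: → [6,16); WM=12
i=9 t=13 v=5: → [6,17); WM=13
i=10 t=10 v=1: → [6,17); WM=13
i=11 t=17 v=7: → [17,21); WM=17
i=12 t=19 v=2: → [17,23); WM=19
i=13 t=20 v=5: → [17,24); WM=20
i=14 t=22 v=9: → [17,26); WM=22
i=15 t=16 v=2: DROP (t<22-4); WM=22
i=16 t=18 v=8: → [17,26); WM=22
i=17 t=23 v=1: → [17,27); WM=23
i=18 t=20 v=5: → [17,27); WM=23
i=19 t=23 v=6: → [17,27); WM=23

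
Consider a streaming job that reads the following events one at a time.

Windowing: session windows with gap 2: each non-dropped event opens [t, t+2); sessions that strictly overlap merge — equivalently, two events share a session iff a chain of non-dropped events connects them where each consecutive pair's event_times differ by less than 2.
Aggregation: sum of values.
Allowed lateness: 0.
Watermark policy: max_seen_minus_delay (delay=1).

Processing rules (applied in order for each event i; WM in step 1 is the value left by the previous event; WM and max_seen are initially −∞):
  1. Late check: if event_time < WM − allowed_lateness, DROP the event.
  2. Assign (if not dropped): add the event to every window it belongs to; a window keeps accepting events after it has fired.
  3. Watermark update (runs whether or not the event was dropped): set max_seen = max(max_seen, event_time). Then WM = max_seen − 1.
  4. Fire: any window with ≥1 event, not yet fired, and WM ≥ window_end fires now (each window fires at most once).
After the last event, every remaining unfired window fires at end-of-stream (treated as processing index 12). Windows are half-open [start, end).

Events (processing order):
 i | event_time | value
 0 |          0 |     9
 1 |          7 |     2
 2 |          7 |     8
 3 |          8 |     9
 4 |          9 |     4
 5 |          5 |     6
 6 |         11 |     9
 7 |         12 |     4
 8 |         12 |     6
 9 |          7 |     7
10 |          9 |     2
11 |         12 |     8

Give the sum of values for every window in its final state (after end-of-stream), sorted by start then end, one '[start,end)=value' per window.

[0,2)=9 [7,11)=23 [11,14)=27

i=0 t=0 v=9: → [0,2); WM=-1
i=1 t=7 v=2: → [7,9); WM=6
i=2 t=7 v=8: → [7,9); WM=6
i=3 t=8 v=9: → [7,10); WM=7
i=4 t=9 v=4: → [7,11); WM=8
i=5 t=5 v=6: DROP (t<8-0); WM=8
i=6 t=11 v=9: → [11,13); WM=10
i=7 t=12 v=4: → [11,14); WM=11
i=8 t=12 v=6: → [11,14); WM=11
i=9 t=7 v=7: DROP (t<11-0); WM=11
i=10 t=9 v=2: DROP (t<11-0); WM=11
i=11 t=12 v=8: → [11,14); WM=11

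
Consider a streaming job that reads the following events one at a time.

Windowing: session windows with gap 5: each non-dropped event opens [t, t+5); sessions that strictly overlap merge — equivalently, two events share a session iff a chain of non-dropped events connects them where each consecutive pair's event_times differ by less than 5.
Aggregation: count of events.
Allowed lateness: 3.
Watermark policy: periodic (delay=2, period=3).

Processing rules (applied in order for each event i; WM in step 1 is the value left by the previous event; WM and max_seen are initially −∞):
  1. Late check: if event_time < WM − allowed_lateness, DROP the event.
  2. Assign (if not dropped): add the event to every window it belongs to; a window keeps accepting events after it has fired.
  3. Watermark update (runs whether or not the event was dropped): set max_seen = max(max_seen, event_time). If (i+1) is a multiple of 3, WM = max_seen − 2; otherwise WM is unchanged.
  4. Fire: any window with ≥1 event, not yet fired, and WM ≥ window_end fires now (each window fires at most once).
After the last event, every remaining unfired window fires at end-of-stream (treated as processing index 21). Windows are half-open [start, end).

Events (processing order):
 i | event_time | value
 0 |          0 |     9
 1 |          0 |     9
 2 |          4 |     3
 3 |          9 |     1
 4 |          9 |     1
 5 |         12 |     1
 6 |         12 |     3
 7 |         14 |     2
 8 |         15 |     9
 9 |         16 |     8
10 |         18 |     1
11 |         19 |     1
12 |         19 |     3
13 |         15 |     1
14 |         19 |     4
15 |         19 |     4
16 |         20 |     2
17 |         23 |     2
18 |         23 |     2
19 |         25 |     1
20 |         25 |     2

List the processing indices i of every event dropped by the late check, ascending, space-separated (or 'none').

i=0 t=0 v=9: → [0,5); WM=−∞
i=1 t=0 v=9: → [0,5); WM=−∞
i=2 t=4 v=3: → [0,9); WM=2
i=3 t=9 v=1: → [9,14); WM=2
i=4 t=9 v=1: → [9,14); WM=2
i=5 t=12 v=1: → [9,17); WM=10
i=6 t=12 v=3: → [9,17); WM=10
i=7 t=14 v=2: → [9,19); WM=10
i=8 t=15 v=9: → [9,20); WM=13
i=9 t=16 v=8: → [9,21); WM=13
i=10 t=18 v=1: → [9,23); WM=13
i=11 t=19 v=1: → [9,24); WM=17
i=12 t=19 v=3: → [9,24); WM=17
i=13 t=15 v=1: → [9,24); WM=17
i=14 t=19 v=4: → [9,24); WM=17
i=15 t=19 v=4: → [9,24); WM=17
i=16 t=20 v=2: → [9,25); WM=17
i=17 t=23 v=2: → [9,28); WM=21
i=18 t=23 v=2: → [9,28); WM=21
i=19 t=25 v=1: → [9,30); WM=21
i=20 t=25 v=2: → [9,30); WM=23

none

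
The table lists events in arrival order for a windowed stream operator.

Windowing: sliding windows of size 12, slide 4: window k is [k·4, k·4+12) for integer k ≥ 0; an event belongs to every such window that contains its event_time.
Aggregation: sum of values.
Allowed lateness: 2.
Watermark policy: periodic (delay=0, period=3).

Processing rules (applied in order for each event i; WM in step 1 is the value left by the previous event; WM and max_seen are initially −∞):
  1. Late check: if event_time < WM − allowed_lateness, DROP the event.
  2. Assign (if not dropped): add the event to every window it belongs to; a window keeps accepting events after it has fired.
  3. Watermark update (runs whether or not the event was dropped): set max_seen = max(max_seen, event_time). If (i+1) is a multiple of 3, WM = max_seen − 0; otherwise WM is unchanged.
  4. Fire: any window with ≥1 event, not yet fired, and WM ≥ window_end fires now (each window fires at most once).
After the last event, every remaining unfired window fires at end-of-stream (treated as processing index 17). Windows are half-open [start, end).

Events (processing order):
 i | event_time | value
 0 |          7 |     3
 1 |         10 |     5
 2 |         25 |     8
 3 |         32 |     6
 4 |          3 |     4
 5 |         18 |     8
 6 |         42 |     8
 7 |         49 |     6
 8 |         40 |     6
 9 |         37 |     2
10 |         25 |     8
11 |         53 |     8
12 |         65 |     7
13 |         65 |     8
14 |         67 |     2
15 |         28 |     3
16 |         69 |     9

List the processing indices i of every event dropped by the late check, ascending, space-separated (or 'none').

4 5 9 10 15

i=0 t=7 v=3: → [4,16),[0,12); WM=−∞
i=1 t=10 v=5: → [8,20),[4,16),[0,12); WM=−∞
i=2 t=25 v=8: → [24,36),[20,32),[16,28); WM=25; [0,12) fires=8 [4,16) fires=8 [8,20) fires=5
i=3 t=32 v=6: → [32,44),[28,40),[24,36); WM=25
i=4 t=3 v=4: DROP (t<25-2); WM=25
i=5 t=18 v=8: DROP (t<25-2); WM=32; [16,28) fires=8 [20,32) fires=8
i=6 t=42 v=8: → [40,52),[36,48),[32,44); WM=32
i=7 t=49 v=6: → [48,60),[44,56),[40,52); WM=32
i=8 t=40 v=6: → [40,52),[36,48),[32,44); WM=49; [24,36) fires=14 [28,40) fires=6 [32,44) fires=20 [36,48) fires=14
i=9 t=37 v=2: DROP (t<49-2); WM=49
i=10 t=25 v=8: DROP (t<49-2); WM=49
i=11 t=53 v=8: → [52,64),[48,60),[44,56); WM=53; [40,52) fires=20
i=12 t=65 v=7: → [64,76),[60,72),[56,68); WM=53
i=13 t=65 v=8: → [64,76),[60,72),[56,68); WM=53
i=14 t=67 v=2: → [64,76),[60,72),[56,68); WM=67; [44,56) fires=14 [48,60) fires=14 [52,64) fires=8
i=15 t=28 v=3: DROP (t<67-2); WM=67
i=16 t=69 v=9: → [68,80),[64,76),[60,72); WM=67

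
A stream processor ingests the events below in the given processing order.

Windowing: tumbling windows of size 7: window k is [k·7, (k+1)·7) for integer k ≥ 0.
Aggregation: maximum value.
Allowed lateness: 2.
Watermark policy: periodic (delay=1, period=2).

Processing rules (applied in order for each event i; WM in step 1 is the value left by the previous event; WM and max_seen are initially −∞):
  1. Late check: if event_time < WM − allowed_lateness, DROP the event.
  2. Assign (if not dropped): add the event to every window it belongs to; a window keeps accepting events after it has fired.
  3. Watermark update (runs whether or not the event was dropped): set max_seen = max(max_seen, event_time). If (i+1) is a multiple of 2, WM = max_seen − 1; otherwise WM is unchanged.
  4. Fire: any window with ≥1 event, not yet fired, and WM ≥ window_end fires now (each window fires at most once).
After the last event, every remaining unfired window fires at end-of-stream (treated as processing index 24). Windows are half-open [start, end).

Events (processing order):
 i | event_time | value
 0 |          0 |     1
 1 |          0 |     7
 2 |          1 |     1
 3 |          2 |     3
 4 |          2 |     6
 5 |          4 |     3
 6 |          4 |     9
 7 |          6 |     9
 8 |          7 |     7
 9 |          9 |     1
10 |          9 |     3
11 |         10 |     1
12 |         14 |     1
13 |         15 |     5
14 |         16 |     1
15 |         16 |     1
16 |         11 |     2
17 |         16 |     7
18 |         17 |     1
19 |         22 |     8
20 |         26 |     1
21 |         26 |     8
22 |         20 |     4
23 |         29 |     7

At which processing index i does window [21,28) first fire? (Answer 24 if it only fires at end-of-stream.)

23

i=0 t=0 v=1: → [0,7); WM=−∞
i=1 t=0 v=7: → [0,7); WM=-1
i=2 t=1 v=1: → [0,7); WM=-1
i=3 t=2 v=3: → [0,7); WM=1
i=4 t=2 v=6: → [0,7); WM=1
i=5 t=4 v=3: → [0,7); WM=3
i=6 t=4 v=9: → [0,7); WM=3
i=7 t=6 v=9: → [0,7); WM=5
i=8 t=7 v=7: → [7,14); WM=5
i=9 t=9 v=1: → [7,14); WM=8; [0,7) fires=9
i=10 t=9 v=3: → [7,14); WM=8
i=11 t=10 v=1: → [7,14); WM=9
i=12 t=14 v=1: → [14,21); WM=9
i=13 t=15 v=5: → [14,21); WM=14; [7,14) fires=7
i=14 t=16 v=1: → [14,21); WM=14
i=15 t=16 v=1: → [14,21); WM=15
i=16 t=11 v=2: DROP (t<15-2); WM=15
i=17 t=16 v=7: → [14,21); WM=15
i=18 t=17 v=1: → [14,21); WM=15
i=19 t=22 v=8: → [21,28); WM=21; [14,21) fires=7
i=20 t=26 v=1: → [21,28); WM=21
i=21 t=26 v=8: → [21,28); WM=25
i=22 t=20 v=4: DROP (t<25-2); WM=25
i=23 t=29 v=7: → [28,35); WM=28; [21,28) fires=8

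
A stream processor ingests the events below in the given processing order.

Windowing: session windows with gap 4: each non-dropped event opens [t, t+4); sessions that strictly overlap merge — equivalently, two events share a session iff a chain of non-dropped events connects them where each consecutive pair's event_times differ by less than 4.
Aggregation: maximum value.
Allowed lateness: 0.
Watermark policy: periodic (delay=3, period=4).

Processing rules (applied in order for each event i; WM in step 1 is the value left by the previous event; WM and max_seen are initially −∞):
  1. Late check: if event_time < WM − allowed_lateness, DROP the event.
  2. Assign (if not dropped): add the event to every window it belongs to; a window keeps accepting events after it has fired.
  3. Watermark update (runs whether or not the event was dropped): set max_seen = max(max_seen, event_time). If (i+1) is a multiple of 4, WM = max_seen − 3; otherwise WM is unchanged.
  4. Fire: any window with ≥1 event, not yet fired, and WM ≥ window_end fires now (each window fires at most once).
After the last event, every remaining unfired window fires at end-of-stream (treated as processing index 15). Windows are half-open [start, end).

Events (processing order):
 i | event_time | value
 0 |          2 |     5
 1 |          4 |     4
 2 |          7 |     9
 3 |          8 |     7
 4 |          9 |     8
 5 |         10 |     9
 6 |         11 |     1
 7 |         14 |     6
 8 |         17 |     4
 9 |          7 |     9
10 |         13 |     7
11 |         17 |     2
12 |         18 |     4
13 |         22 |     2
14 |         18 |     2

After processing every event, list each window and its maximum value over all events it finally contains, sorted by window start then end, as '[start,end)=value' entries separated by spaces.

[2,22)=9 [22,26)=2

i=0 t=2 v=5: → [2,6); WM=−∞
i=1 t=4 v=4: → [2,8); WM=−∞
i=2 t=7 v=9: → [2,11); WM=−∞
i=3 t=8 v=7: → [2,12); WM=5
i=4 t=9 v=8: → [2,13); WM=5
i=5 t=10 v=9: → [2,14); WM=5
i=6 t=11 v=1: → [2,15); WM=5
i=7 t=14 v=6: → [2,18); WM=11
i=8 t=17 v=4: → [2,21); WM=11
i=9 t=7 v=9: DROP (t<11-0); WM=11
i=10 t=13 v=7: → [2,21); WM=11
i=11 t=17 v=2: → [2,21); WM=14
i=12 t=18 v=4: → [2,22); WM=14
i=13 t=22 v=2: → [22,26); WM=14
i=14 t=18 v=2: → [2,22); WM=14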